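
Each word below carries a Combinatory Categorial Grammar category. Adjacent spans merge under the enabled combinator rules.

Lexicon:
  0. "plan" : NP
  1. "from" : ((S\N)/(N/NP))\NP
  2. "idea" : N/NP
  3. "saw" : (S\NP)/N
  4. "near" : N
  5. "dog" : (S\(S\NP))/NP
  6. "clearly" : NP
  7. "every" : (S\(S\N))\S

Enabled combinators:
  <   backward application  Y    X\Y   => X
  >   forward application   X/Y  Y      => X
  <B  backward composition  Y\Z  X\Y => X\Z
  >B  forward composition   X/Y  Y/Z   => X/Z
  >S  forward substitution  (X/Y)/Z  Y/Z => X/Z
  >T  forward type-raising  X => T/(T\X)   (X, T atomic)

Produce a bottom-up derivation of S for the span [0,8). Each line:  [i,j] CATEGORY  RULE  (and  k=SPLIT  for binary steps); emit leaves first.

[0,8] S   <
  [0,3] S\N   >
    [0,2] (S\N)/(N/NP)   <
      [0,1] "plan" : NP
      [1,2] "from" : ((S\N)/(N/NP))\NP
    [2,3] "idea" : N/NP
  [3,8] S\(S\N)   <
    [3,7] S   <
      [3,5] S\NP   >
        [3,4] "saw" : (S\NP)/N
        [4,5] "near" : N
      [5,7] S\(S\NP)   >
        [5,6] "dog" : (S\(S\NP))/NP
        [6,7] "clearly" : NP
    [7,8] "every" : (S\(S\N))\S

[0,1] NP  lex  "plan"
[1,2] ((S\N)/(N/NP))\NP  lex  "from"
[0,2] (S\N)/(N/NP)  <  k=1
[2,3] N/NP  lex  "idea"
[0,3] S\N  >  k=2
[3,4] (S\NP)/N  lex  "saw"
[4,5] N  lex  "near"
[3,5] S\NP  >  k=4
[5,6] (S\(S\NP))/NP  lex  "dog"
[6,7] NP  lex  "clearly"
[5,7] S\(S\NP)  >  k=6
[3,7] S  <  k=5
[7,8] (S\(S\N))\S  lex  "every"
[3,8] S\(S\N)  <  k=7
[0,8] S  <  k=3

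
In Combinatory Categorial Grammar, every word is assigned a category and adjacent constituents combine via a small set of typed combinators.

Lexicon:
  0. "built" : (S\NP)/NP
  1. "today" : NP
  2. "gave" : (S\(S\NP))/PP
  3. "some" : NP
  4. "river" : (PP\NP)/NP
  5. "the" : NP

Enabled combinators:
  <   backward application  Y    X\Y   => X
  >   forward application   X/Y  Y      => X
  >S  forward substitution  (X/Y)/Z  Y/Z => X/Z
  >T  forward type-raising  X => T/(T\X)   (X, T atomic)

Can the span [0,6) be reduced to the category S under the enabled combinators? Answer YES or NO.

YES

[0,6] S   <
  [0,2] S\NP   >
    [0,1] "built" : (S\NP)/NP
    [1,2] "today" : NP
  [2,6] S\(S\NP)   >
    [2,3] "gave" : (S\(S\NP))/PP
    [3,6] PP   <
      [3,4] "some" : NP
      [4,6] PP\NP   >
        [4,5] "river" : (PP\NP)/NP
        [5,6] "the" : NP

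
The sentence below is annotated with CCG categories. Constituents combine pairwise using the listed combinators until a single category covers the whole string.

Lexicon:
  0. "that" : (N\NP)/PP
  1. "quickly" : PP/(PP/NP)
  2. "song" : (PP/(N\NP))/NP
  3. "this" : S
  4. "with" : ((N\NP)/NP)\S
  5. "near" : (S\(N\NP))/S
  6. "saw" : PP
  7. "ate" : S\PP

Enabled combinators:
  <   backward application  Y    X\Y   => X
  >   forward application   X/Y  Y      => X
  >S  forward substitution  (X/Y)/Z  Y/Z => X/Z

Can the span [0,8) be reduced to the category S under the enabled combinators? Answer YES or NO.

[0,8] S   <
  [0,5] N\NP   >
    [0,1] "that" : (N\NP)/PP
    [1,5] PP   >
      [1,2] "quickly" : PP/(PP/NP)
      [2,5] PP/NP   >S
        [2,3] "song" : (PP/(N\NP))/NP
        [3,5] (N\NP)/NP   <
          [3,4] "this" : S
          [4,5] "with" : ((N\NP)/NP)\S
  [5,8] S\(N\NP)   >
    [5,6] "near" : (S\(N\NP))/S
    [6,8] S   <
      [6,7] "saw" : PP
      [7,8] "ate" : S\PP

YES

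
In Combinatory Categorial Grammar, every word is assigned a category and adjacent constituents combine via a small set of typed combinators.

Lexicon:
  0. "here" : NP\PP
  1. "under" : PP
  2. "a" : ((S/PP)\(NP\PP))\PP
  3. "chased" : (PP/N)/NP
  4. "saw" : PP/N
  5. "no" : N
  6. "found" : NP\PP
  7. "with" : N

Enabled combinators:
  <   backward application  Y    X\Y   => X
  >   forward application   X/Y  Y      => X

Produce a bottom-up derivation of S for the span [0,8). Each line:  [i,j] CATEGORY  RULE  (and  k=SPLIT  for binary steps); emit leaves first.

[0,8] S   >
  [0,3] S/PP   <
    [0,1] "here" : NP\PP
    [1,3] (S/PP)\(NP\PP)   <
      [1,2] "under" : PP
      [2,3] "a" : ((S/PP)\(NP\PP))\PP
  [3,8] PP   >
    [3,7] PP/N   >
      [3,4] "chased" : (PP/N)/NP
      [4,7] NP   <
        [4,6] PP   >
          [4,5] "saw" : PP/N
          [5,6] "no" : N
        [6,7] "found" : NP\PP
    [7,8] "with" : N

[0,1] NP\PP  lex  "here"
[1,2] PP  lex  "under"
[2,3] ((S/PP)\(NP\PP))\PP  lex  "a"
[1,3] (S/PP)\(NP\PP)  <  k=2
[0,3] S/PP  <  k=1
[3,4] (PP/N)/NP  lex  "chased"
[4,5] PP/N  lex  "saw"
[5,6] N  lex  "no"
[4,6] PP  >  k=5
[6,7] NP\PP  lex  "found"
[4,7] NP  <  k=6
[3,7] PP/N  >  k=4
[7,8] N  lex  "with"
[3,8] PP  >  k=7
[0,8] S  >  k=3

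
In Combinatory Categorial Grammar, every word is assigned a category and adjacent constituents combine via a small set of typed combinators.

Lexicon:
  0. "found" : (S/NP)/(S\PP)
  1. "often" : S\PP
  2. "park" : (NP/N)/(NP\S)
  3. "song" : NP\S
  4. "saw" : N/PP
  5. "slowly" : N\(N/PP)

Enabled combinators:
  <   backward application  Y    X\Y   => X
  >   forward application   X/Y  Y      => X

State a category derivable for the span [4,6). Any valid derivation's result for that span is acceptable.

[0,6] S   >
  [0,2] S/NP   >
    [0,1] "found" : (S/NP)/(S\PP)
    [1,2] "often" : S\PP
  [2,6] NP   >
    [2,4] NP/N   >
      [2,3] "park" : (NP/N)/(NP\S)
      [3,4] "song" : NP\S
    [4,6] N   <
      [4,5] "saw" : N/PP
      [5,6] "slowly" : N\(N/PP)

N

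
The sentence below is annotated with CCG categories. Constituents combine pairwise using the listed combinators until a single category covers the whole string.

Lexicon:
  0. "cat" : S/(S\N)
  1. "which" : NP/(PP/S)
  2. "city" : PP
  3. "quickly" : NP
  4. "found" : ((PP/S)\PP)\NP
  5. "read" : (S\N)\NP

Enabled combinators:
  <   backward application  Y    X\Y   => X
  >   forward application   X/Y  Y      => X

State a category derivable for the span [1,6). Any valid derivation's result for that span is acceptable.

S\N

[0,6] S   >
  [0,1] "cat" : S/(S\N)
  [1,6] S\N   <
    [1,5] NP   >
      [1,2] "which" : NP/(PP/S)
      [2,5] PP/S   <
        [2,3] "city" : PP
        [3,5] (PP/S)\PP   <
          [3,4] "quickly" : NP
          [4,5] "found" : ((PP/S)\PP)\NP
    [5,6] "read" : (S\N)\NP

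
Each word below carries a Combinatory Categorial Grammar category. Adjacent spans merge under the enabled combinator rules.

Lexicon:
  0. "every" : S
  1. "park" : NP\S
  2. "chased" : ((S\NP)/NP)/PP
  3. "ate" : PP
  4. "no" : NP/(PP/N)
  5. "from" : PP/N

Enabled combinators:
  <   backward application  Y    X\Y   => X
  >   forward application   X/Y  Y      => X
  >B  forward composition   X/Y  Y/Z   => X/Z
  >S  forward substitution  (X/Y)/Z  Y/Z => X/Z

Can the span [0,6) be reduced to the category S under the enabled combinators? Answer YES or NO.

[0,6] S   <
  [0,2] NP   <
    [0,1] "every" : S
    [1,2] "park" : NP\S
  [2,6] S\NP   >
    [2,4] (S\NP)/NP   >
      [2,3] "chased" : ((S\NP)/NP)/PP
      [3,4] "ate" : PP
    [4,6] NP   >
      [4,5] "no" : NP/(PP/N)
      [5,6] "from" : PP/N

YES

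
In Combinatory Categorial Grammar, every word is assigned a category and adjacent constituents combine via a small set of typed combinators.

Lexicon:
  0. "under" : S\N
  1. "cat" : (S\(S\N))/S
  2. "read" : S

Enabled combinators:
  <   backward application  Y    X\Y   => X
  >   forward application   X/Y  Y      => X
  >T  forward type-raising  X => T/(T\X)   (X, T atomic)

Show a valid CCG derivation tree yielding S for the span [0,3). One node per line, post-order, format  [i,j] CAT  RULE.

[0,3] S   <
  [0,1] "under" : S\N
  [1,3] S\(S\N)   >
    [1,2] "cat" : (S\(S\N))/S
    [2,3] "read" : S

[0,1] S\N  lex  "under"
[1,2] (S\(S\N))/S  lex  "cat"
[2,3] S  lex  "read"
[1,3] S\(S\N)  >  k=2
[0,3] S  <  k=1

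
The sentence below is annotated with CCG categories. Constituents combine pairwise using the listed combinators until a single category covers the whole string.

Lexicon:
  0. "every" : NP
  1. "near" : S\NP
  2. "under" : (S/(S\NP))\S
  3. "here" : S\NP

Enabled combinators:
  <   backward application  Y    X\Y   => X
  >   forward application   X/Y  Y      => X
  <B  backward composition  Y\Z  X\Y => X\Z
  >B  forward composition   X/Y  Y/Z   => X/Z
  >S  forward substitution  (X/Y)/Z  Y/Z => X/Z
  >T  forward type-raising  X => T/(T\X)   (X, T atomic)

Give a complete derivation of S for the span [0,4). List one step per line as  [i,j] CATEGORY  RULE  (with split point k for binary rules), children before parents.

[0,4] S   >
  [0,3] S/(S\NP)   <
    [0,2] S   >
      [0,1] S/(S\NP)   >T
        [0,1] "every" : NP
      [1,2] "near" : S\NP
    [2,3] "under" : (S/(S\NP))\S
  [3,4] "here" : S\NP

[0,1] NP  lex  "every"
[0,1] S/(S\NP)  >T
[1,2] S\NP  lex  "near"
[0,2] S  >  k=1
[2,3] (S/(S\NP))\S  lex  "under"
[0,3] S/(S\NP)  <  k=2
[3,4] S\NP  lex  "here"
[0,4] S  >  k=3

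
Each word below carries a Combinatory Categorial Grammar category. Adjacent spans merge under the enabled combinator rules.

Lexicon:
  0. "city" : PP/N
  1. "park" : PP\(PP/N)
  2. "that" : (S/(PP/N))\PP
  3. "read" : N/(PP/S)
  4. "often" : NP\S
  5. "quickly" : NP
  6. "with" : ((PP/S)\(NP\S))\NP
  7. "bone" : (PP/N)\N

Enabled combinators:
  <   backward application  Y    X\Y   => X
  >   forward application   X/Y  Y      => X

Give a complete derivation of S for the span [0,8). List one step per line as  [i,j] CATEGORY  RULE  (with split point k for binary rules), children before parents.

[0,8] S   >
  [0,3] S/(PP/N)   <
    [0,2] PP   <
      [0,1] "city" : PP/N
      [1,2] "park" : PP\(PP/N)
    [2,3] "that" : (S/(PP/N))\PP
  [3,8] PP/N   <
    [3,7] N   >
      [3,4] "read" : N/(PP/S)
      [4,7] PP/S   <
        [4,5] "often" : NP\S
        [5,7] (PP/S)\(NP\S)   <
          [5,6] "quickly" : NP
          [6,7] "with" : ((PP/S)\(NP\S))\NP
    [7,8] "bone" : (PP/N)\N

[0,1] PP/N  lex  "city"
[1,2] PP\(PP/N)  lex  "park"
[0,2] PP  <  k=1
[2,3] (S/(PP/N))\PP  lex  "that"
[0,3] S/(PP/N)  <  k=2
[3,4] N/(PP/S)  lex  "read"
[4,5] NP\S  lex  "often"
[5,6] NP  lex  "quickly"
[6,7] ((PP/S)\(NP\S))\NP  lex  "with"
[5,7] (PP/S)\(NP\S)  <  k=6
[4,7] PP/S  <  k=5
[3,7] N  >  k=4
[7,8] (PP/N)\N  lex  "bone"
[3,8] PP/N  <  k=7
[0,8] S  >  k=3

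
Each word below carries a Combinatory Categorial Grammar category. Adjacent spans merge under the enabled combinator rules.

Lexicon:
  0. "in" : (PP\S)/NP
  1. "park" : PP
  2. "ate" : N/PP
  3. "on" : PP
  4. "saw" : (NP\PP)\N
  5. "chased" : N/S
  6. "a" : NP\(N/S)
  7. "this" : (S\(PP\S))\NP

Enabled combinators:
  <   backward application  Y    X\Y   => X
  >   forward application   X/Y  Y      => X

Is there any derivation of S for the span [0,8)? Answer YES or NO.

YES

[0,8] S   <
  [0,5] PP\S   >
    [0,1] "in" : (PP\S)/NP
    [1,5] NP   <
      [1,2] "park" : PP
      [2,5] NP\PP   <
        [2,4] N   >
          [2,3] "ate" : N/PP
          [3,4] "on" : PP
        [4,5] "saw" : (NP\PP)\N
  [5,8] S\(PP\S)   <
    [5,7] NP   <
      [5,6] "chased" : N/S
      [6,7] "a" : NP\(N/S)
    [7,8] "this" : (S\(PP\S))\NP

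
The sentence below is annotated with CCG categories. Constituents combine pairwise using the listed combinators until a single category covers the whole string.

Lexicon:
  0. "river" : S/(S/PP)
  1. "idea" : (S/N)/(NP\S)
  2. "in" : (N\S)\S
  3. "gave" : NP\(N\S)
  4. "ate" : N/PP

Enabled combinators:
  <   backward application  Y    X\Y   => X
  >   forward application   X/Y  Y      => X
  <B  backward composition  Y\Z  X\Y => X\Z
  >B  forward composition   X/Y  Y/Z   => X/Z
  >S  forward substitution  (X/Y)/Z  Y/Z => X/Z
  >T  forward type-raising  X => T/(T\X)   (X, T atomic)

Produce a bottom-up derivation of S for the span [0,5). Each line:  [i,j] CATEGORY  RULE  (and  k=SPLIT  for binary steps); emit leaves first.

[0,1] S/(S/PP)  lex  "river"
[1,2] (S/N)/(NP\S)  lex  "idea"
[2,3] (N\S)\S  lex  "in"
[3,4] NP\(N\S)  lex  "gave"
[2,4] NP\S  <B  k=3
[1,4] S/N  >  k=2
[4,5] N/PP  lex  "ate"
[1,5] S/PP  >B  k=4
[0,5] S  >  k=1

[0,5] S   >
  [0,1] "river" : S/(S/PP)
  [1,5] S/PP   >B
    [1,4] S/N   >
      [1,2] "idea" : (S/N)/(NP\S)
      [2,4] NP\S   <B
        [2,3] "in" : (N\S)\S
        [3,4] "gave" : NP\(N\S)
    [4,5] "ate" : N/PP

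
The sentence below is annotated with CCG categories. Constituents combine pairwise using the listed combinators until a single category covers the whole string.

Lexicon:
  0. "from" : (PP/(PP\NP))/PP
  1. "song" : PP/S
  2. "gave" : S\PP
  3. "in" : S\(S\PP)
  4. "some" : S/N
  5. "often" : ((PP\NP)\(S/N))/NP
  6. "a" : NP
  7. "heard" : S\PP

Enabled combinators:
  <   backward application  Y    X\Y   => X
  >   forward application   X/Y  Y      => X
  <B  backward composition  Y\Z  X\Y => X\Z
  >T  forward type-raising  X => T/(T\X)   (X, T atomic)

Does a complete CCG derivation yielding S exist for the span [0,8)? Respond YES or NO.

YES

[0,8] S   <
  [0,7] PP   >
    [0,4] PP/(PP\NP)   >
      [0,1] "from" : (PP/(PP\NP))/PP
      [1,4] PP   >
        [1,2] "song" : PP/S
        [2,4] S   <
          [2,3] "gave" : S\PP
          [3,4] "in" : S\(S\PP)
    [4,7] PP\NP   <
      [4,5] "some" : S/N
      [5,7] (PP\NP)\(S/N)   >
        [5,6] "often" : ((PP\NP)\(S/N))/NP
        [6,7] "a" : NP
  [7,8] "heard" : S\PP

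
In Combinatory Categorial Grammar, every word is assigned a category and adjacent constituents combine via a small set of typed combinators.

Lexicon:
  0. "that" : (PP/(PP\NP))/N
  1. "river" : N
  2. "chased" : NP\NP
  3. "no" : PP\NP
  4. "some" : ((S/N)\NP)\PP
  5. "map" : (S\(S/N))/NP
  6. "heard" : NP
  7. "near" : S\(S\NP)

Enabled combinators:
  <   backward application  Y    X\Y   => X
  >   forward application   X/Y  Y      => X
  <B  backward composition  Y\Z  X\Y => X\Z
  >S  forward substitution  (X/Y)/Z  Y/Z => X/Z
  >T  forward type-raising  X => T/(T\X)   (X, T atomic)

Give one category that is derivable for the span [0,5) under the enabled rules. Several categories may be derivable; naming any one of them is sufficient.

(S/N)\NP

[0,8] S   <
  [0,7] S\NP   <B
    [0,5] (S/N)\NP   <
      [0,4] PP   >
        [0,2] PP/(PP\NP)   >
          [0,1] "that" : (PP/(PP\NP))/N
          [1,2] "river" : N
        [2,4] PP\NP   <B
          [2,3] "chased" : NP\NP
          [3,4] "no" : PP\NP
      [4,5] "some" : ((S/N)\NP)\PP
    [5,7] S\(S/N)   >
      [5,6] "map" : (S\(S/N))/NP
      [6,7] "heard" : NP
  [7,8] "near" : S\(S\NP)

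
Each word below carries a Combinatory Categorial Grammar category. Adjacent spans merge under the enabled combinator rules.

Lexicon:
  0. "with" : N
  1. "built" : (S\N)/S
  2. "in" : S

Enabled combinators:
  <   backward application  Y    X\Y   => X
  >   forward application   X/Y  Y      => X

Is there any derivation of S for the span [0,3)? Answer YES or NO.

YES

[0,3] S   <
  [0,1] "with" : N
  [1,3] S\N   >
    [1,2] "built" : (S\N)/S
    [2,3] "in" : S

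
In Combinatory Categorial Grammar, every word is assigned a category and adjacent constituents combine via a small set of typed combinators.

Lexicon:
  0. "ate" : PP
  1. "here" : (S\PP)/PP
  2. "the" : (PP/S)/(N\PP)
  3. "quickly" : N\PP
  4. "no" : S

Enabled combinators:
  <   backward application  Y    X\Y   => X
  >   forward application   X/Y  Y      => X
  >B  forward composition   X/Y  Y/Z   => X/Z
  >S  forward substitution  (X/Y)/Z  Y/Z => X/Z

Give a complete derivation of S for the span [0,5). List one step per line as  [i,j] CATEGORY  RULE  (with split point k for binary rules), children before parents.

[0,5] S   <
  [0,1] "ate" : PP
  [1,5] S\PP   >
    [1,2] "here" : (S\PP)/PP
    [2,5] PP   >
      [2,4] PP/S   >
        [2,3] "the" : (PP/S)/(N\PP)
        [3,4] "quickly" : N\PP
      [4,5] "no" : S

[0,1] PP  lex  "ate"
[1,2] (S\PP)/PP  lex  "here"
[2,3] (PP/S)/(N\PP)  lex  "the"
[3,4] N\PP  lex  "quickly"
[2,4] PP/S  >  k=3
[4,5] S  lex  "no"
[2,5] PP  >  k=4
[1,5] S\PP  >  k=2
[0,5] S  <  k=1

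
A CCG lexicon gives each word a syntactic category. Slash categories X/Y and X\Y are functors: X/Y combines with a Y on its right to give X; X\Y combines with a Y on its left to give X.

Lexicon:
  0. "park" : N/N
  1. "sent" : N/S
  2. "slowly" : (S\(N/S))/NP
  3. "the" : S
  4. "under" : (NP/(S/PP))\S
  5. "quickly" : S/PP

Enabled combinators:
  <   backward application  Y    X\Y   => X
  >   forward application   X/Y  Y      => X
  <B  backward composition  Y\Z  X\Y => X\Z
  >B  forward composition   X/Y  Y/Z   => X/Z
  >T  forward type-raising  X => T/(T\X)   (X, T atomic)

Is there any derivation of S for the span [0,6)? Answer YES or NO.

[0,6] S   <
  [0,2] N/S   >B
    [0,1] "park" : N/N
    [1,2] "sent" : N/S
  [2,6] S\(N/S)   >
    [2,3] "slowly" : (S\(N/S))/NP
    [3,6] NP   >
      [3,5] NP/(S/PP)   <
        [3,4] "the" : S
        [4,5] "under" : (NP/(S/PP))\S
      [5,6] "quickly" : S/PP

YES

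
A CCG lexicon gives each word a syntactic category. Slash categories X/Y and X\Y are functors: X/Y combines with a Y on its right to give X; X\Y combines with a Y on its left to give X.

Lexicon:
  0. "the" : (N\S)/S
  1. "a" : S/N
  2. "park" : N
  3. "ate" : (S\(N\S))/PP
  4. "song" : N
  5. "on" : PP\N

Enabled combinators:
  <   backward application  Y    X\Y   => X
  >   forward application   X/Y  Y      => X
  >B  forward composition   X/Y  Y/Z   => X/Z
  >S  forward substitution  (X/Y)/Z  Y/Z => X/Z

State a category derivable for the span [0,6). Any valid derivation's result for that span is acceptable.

S

[0,6] S   <
  [0,3] N\S   >
    [0,1] "the" : (N\S)/S
    [1,3] S   >
      [1,2] "a" : S/N
      [2,3] "park" : N
  [3,6] S\(N\S)   >
    [3,4] "ate" : (S\(N\S))/PP
    [4,6] PP   <
      [4,5] "song" : N
      [5,6] "on" : PP\N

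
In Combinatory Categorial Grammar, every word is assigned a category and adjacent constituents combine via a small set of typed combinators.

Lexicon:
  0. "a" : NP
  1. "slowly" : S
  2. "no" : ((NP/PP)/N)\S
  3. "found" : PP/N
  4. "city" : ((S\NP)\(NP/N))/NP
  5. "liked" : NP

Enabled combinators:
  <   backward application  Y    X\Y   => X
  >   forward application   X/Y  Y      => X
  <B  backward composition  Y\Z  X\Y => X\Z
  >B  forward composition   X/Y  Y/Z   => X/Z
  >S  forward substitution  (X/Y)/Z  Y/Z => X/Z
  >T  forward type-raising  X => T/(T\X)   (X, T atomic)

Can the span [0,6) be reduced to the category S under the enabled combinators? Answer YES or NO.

YES

[0,6] S   >
  [0,1] S/(S\NP)   >T
    [0,1] "a" : NP
  [1,6] S\NP   <
    [1,4] NP/N   >S
      [1,3] (NP/PP)/N   <
        [1,2] "slowly" : S
        [2,3] "no" : ((NP/PP)/N)\S
      [3,4] "found" : PP/N
    [4,6] (S\NP)\(NP/N)   >
      [4,5] "city" : ((S\NP)\(NP/N))/NP
      [5,6] "liked" : NP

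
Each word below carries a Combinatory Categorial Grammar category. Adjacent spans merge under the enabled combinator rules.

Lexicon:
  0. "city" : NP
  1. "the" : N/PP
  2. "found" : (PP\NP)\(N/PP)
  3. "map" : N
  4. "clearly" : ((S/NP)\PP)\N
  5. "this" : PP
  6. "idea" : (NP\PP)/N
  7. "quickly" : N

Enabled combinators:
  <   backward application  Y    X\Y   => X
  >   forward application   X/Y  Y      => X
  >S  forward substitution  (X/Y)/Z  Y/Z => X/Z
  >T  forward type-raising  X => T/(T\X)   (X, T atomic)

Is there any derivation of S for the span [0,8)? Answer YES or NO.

[0,8] S   >
  [0,5] S/NP   <
    [0,3] PP   <
      [0,1] "city" : NP
      [1,3] PP\NP   <
        [1,2] "the" : N/PP
        [2,3] "found" : (PP\NP)\(N/PP)
    [3,5] (S/NP)\PP   <
      [3,4] "map" : N
      [4,5] "clearly" : ((S/NP)\PP)\N
  [5,8] NP   >
    [5,6] NP/(NP\PP)   >T
      [5,6] "this" : PP
    [6,8] NP\PP   >
      [6,7] "idea" : (NP\PP)/N
      [7,8] "quickly" : N

YES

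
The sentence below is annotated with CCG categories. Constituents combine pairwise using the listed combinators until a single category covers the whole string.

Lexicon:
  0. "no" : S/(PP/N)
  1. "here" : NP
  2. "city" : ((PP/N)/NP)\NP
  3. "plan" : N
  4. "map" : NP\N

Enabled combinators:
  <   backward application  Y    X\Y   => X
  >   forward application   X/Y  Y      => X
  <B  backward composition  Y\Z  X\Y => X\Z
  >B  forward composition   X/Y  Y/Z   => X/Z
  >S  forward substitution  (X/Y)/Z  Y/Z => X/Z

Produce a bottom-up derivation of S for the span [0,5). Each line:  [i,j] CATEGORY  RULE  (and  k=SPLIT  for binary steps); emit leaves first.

[0,1] S/(PP/N)  lex  "no"
[1,2] NP  lex  "here"
[2,3] ((PP/N)/NP)\NP  lex  "city"
[1,3] (PP/N)/NP  <  k=2
[3,4] N  lex  "plan"
[4,5] NP\N  lex  "map"
[3,5] NP  <  k=4
[1,5] PP/N  >  k=3
[0,5] S  >  k=1

[0,5] S   >
  [0,1] "no" : S/(PP/N)
  [1,5] PP/N   >
    [1,3] (PP/N)/NP   <
      [1,2] "here" : NP
      [2,3] "city" : ((PP/N)/NP)\NP
    [3,5] NP   <
      [3,4] "plan" : N
      [4,5] "map" : NP\N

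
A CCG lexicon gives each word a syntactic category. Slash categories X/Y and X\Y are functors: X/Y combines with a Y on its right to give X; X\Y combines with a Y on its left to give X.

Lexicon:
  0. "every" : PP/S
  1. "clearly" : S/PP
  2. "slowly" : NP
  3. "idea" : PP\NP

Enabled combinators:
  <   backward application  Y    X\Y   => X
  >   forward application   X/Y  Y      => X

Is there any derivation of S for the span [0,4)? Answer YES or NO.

NO

PP/S S/PP NP PP\NP
CKY chart[0,4] = {PP}; S ∉ chart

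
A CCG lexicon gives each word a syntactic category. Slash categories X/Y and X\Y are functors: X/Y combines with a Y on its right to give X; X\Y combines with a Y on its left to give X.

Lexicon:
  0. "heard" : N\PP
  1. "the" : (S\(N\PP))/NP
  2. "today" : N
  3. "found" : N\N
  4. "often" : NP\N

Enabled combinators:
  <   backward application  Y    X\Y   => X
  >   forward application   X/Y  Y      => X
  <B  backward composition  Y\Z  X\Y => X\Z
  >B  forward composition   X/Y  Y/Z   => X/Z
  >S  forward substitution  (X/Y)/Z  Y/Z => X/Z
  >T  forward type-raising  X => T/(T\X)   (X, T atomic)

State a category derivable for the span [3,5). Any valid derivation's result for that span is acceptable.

[0,5] S   <
  [0,1] "heard" : N\PP
  [1,5] S\(N\PP)   >
    [1,2] "the" : (S\(N\PP))/NP
    [2,5] NP   >
      [2,3] NP/(NP\N)   >T
        [2,3] "today" : N
      [3,5] NP\N   <B
        [3,4] "found" : N\N
        [4,5] "often" : NP\N

NP\N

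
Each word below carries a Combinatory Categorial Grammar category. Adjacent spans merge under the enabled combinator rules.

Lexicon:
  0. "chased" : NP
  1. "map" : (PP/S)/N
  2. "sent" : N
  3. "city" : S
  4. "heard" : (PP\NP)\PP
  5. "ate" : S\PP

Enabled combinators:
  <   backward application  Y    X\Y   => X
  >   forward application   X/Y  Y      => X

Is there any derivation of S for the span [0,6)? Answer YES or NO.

[0,6] S   <
  [0,5] PP   <
    [0,1] "chased" : NP
    [1,5] PP\NP   <
      [1,4] PP   >
        [1,3] PP/S   >
          [1,2] "map" : (PP/S)/N
          [2,3] "sent" : N
        [3,4] "city" : S
      [4,5] "heard" : (PP\NP)\PP
  [5,6] "ate" : S\PP

YES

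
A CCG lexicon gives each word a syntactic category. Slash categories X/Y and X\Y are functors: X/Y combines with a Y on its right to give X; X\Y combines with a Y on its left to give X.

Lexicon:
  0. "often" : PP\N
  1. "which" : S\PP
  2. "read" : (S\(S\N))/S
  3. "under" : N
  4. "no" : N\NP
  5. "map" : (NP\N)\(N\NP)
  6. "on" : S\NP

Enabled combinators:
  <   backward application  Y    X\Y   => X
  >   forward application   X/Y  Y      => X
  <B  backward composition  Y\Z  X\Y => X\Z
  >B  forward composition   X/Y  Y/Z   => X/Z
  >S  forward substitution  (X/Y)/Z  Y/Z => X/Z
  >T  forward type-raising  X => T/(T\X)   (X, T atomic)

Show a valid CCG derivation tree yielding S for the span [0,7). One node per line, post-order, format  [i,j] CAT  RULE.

[0,7] S   <
  [0,2] S\N   <B
    [0,1] "often" : PP\N
    [1,2] "which" : S\PP
  [2,7] S\(S\N)   >
    [2,3] "read" : (S\(S\N))/S
    [3,7] S   <
      [3,4] "under" : N
      [4,7] S\N   <B
        [4,6] NP\N   <
          [4,5] "no" : N\NP
          [5,6] "map" : (NP\N)\(N\NP)
        [6,7] "on" : S\NP

[0,1] PP\N  lex  "often"
[1,2] S\PP  lex  "which"
[0,2] S\N  <B  k=1
[2,3] (S\(S\N))/S  lex  "read"
[3,4] N  lex  "under"
[4,5] N\NP  lex  "no"
[5,6] (NP\N)\(N\NP)  lex  "map"
[4,6] NP\N  <  k=5
[6,7] S\NP  lex  "on"
[4,7] S\N  <B  k=6
[3,7] S  <  k=4
[2,7] S\(S\N)  >  k=3
[0,7] S  <  k=2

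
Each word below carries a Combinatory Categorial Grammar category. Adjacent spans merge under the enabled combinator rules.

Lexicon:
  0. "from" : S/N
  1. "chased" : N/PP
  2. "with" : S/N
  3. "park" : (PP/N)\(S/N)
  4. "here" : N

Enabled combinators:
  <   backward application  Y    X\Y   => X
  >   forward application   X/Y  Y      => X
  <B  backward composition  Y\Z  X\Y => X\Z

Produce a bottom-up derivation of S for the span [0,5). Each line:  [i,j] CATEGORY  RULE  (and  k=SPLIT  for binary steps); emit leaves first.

[0,1] S/N  lex  "from"
[1,2] N/PP  lex  "chased"
[2,3] S/N  lex  "with"
[3,4] (PP/N)\(S/N)  lex  "park"
[2,4] PP/N  <  k=3
[4,5] N  lex  "here"
[2,5] PP  >  k=4
[1,5] N  >  k=2
[0,5] S  >  k=1

[0,5] S   >
  [0,1] "from" : S/N
  [1,5] N   >
    [1,2] "chased" : N/PP
    [2,5] PP   >
      [2,4] PP/N   <
        [2,3] "with" : S/N
        [3,4] "park" : (PP/N)\(S/N)
      [4,5] "here" : N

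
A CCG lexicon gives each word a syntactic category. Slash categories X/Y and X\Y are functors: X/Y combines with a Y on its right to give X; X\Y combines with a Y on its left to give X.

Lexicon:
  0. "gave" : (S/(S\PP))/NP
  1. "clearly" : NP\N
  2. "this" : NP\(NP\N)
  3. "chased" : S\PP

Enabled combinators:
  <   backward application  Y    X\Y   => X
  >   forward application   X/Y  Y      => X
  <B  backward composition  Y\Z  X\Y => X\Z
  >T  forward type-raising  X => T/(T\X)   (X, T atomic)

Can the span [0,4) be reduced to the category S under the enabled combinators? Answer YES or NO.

YES

[0,4] S   >
  [0,3] S/(S\PP)   >
    [0,1] "gave" : (S/(S\PP))/NP
    [1,3] NP   <
      [1,2] "clearly" : NP\N
      [2,3] "this" : NP\(NP\N)
  [3,4] "chased" : S\PP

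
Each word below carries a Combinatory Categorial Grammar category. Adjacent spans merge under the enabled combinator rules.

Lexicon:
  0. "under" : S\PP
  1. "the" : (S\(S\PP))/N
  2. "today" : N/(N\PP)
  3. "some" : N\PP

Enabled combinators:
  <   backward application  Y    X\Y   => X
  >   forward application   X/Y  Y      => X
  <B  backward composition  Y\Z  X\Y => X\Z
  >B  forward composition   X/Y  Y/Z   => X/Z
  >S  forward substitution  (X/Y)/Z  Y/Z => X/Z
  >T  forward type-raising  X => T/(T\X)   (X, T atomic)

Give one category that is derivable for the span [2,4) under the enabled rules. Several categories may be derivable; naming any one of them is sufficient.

N

[0,4] S   <
  [0,1] "under" : S\PP
  [1,4] S\(S\PP)   >
    [1,2] "the" : (S\(S\PP))/N
    [2,4] N   >
      [2,3] "today" : N/(N\PP)
      [3,4] "some" : N\PP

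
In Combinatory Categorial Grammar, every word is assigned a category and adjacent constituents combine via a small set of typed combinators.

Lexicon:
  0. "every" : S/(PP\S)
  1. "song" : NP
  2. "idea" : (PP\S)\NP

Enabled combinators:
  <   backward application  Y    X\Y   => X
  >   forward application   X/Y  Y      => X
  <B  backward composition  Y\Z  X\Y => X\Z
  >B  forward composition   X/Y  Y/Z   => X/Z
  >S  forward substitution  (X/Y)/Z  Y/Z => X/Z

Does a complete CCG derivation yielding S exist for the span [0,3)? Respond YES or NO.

[0,3] S   >
  [0,1] "every" : S/(PP\S)
  [1,3] PP\S   <
    [1,2] "song" : NP
    [2,3] "idea" : (PP\S)\NP

YES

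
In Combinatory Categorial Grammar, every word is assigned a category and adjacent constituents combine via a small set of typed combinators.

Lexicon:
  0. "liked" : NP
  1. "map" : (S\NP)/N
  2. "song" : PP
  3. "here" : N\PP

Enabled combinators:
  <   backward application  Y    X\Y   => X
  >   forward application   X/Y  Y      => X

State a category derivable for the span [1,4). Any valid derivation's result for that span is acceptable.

S\NP

[0,4] S   <
  [0,1] "liked" : NP
  [1,4] S\NP   >
    [1,2] "map" : (S\NP)/N
    [2,4] N   <
      [2,3] "song" : PP
      [3,4] "here" : N\PP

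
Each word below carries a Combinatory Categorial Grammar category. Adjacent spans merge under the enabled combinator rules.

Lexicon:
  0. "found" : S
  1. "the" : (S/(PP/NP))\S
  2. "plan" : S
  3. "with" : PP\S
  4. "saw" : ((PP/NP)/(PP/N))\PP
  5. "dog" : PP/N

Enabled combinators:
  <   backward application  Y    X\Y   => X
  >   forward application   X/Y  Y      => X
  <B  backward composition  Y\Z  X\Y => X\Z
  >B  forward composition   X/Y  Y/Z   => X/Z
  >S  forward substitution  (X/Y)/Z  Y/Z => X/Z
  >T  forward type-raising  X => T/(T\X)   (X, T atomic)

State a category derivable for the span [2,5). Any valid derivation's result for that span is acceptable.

(PP/NP)/(PP/N)

[0,6] S   >
  [0,2] S/(PP/NP)   <
    [0,1] "found" : S
    [1,2] "the" : (S/(PP/NP))\S
  [2,6] PP/NP   >
    [2,5] (PP/NP)/(PP/N)   <
      [2,4] PP   >
        [2,3] PP/(PP\S)   >T
          [2,3] "plan" : S
        [3,4] "with" : PP\S
      [4,5] "saw" : ((PP/NP)/(PP/N))\PP
    [5,6] "dog" : PP/N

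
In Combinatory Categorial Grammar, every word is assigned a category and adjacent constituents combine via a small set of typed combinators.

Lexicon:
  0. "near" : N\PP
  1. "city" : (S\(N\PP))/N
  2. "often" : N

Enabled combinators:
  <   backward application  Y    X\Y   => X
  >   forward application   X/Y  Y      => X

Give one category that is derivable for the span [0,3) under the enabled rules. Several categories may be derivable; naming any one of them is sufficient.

S

[0,3] S   <
  [0,1] "near" : N\PP
  [1,3] S\(N\PP)   >
    [1,2] "city" : (S\(N\PP))/N
    [2,3] "often" : N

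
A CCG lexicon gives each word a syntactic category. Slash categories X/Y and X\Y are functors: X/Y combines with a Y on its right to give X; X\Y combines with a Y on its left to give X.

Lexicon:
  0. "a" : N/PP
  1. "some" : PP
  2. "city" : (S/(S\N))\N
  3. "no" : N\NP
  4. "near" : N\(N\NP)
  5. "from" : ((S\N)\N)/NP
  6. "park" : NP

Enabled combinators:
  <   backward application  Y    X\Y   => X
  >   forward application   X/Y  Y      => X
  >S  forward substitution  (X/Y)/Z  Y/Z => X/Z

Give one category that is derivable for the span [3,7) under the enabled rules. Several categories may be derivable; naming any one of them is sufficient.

S\N

[0,7] S   >
  [0,3] S/(S\N)   <
    [0,2] N   >
      [0,1] "a" : N/PP
      [1,2] "some" : PP
    [2,3] "city" : (S/(S\N))\N
  [3,7] S\N   <
    [3,5] N   <
      [3,4] "no" : N\NP
      [4,5] "near" : N\(N\NP)
    [5,7] (S\N)\N   >
      [5,6] "from" : ((S\N)\N)/NP
      [6,7] "park" : NP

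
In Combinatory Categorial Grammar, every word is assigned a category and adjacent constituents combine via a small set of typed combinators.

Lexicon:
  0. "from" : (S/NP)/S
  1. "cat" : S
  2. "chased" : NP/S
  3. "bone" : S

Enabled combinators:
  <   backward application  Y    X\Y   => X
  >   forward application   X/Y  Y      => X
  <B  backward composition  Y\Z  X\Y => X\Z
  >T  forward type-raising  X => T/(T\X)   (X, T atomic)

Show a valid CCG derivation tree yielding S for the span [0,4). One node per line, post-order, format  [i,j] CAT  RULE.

[0,1] (S/NP)/S  lex  "from"
[1,2] S  lex  "cat"
[0,2] S/NP  >  k=1
[2,3] NP/S  lex  "chased"
[3,4] S  lex  "bone"
[2,4] NP  >  k=3
[0,4] S  >  k=2

[0,4] S   >
  [0,2] S/NP   >
    [0,1] "from" : (S/NP)/S
    [1,2] "cat" : S
  [2,4] NP   >
    [2,3] "chased" : NP/S
    [3,4] "bone" : S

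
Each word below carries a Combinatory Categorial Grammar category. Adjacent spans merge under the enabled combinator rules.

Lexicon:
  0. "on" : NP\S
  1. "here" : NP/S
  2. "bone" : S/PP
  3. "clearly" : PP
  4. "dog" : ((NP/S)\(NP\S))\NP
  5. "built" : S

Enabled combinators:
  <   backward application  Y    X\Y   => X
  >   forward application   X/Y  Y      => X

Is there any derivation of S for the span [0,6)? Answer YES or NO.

NO

NP\S NP/S S/PP PP ((NP/S)\(NP\S))\NP S
CKY chart[0,6] = {NP}; S ∉ chart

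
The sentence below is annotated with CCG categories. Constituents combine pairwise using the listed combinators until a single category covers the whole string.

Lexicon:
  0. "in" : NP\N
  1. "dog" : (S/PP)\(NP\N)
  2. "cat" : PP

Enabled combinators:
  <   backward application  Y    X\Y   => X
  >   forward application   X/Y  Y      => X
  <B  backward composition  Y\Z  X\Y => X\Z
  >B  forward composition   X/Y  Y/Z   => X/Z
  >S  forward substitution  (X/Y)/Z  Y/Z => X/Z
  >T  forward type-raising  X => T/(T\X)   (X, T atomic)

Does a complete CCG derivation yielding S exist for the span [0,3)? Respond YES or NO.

[0,3] S   >
  [0,2] S/PP   <
    [0,1] "in" : NP\N
    [1,2] "dog" : (S/PP)\(NP\N)
  [2,3] "cat" : PP

YES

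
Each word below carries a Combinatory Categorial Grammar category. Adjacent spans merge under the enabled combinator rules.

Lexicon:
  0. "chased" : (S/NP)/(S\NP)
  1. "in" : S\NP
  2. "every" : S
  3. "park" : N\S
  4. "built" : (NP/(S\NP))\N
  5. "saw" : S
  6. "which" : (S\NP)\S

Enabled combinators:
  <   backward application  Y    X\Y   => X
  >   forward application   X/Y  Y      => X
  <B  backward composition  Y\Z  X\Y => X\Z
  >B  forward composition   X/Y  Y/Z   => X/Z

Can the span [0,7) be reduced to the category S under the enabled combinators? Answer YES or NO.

[0,7] S   >
  [0,2] S/NP   >
    [0,1] "chased" : (S/NP)/(S\NP)
    [1,2] "in" : S\NP
  [2,7] NP   >
    [2,5] NP/(S\NP)   <
      [2,4] N   <
        [2,3] "every" : S
        [3,4] "park" : N\S
      [4,5] "built" : (NP/(S\NP))\N
    [5,7] S\NP   <
      [5,6] "saw" : S
      [6,7] "which" : (S\NP)\S

YES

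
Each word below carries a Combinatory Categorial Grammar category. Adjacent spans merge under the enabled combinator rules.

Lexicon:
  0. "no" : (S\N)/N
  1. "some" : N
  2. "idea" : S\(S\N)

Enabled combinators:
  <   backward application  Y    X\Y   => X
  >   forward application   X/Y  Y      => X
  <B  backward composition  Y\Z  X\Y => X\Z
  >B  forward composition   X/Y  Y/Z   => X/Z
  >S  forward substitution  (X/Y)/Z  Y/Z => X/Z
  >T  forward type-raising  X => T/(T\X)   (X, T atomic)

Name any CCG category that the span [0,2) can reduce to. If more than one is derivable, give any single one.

[0,3] S   <
  [0,2] S\N   >
    [0,1] "no" : (S\N)/N
    [1,2] "some" : N
  [2,3] "idea" : S\(S\N)

S\N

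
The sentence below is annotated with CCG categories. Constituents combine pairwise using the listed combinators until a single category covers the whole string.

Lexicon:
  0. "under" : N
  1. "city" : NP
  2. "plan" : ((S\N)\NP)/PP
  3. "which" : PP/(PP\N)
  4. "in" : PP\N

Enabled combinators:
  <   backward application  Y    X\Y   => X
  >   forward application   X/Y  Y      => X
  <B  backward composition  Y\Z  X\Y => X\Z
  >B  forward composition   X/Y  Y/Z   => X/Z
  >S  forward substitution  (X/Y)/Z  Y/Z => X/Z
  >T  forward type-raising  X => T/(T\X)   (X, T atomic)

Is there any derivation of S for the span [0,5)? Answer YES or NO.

[0,5] S   >
  [0,1] S/(S\N)   >T
    [0,1] "under" : N
  [1,5] S\N   <
    [1,2] "city" : NP
    [2,5] (S\N)\NP   >
      [2,3] "plan" : ((S\N)\NP)/PP
      [3,5] PP   >
        [3,4] "which" : PP/(PP\N)
        [4,5] "in" : PP\N

YES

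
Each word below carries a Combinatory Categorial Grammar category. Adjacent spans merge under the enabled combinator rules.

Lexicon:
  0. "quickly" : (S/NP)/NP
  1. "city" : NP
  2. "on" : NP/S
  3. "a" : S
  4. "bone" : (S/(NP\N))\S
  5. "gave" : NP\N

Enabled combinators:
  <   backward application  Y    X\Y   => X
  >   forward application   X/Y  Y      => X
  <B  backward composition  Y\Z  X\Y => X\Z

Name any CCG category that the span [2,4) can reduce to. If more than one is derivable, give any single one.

[0,6] S   >
  [0,5] S/(NP\N)   <
    [0,4] S   >
      [0,2] S/NP   >
        [0,1] "quickly" : (S/NP)/NP
        [1,2] "city" : NP
      [2,4] NP   >
        [2,3] "on" : NP/S
        [3,4] "a" : S
    [4,5] "bone" : (S/(NP\N))\S
  [5,6] "gave" : NP\N

NP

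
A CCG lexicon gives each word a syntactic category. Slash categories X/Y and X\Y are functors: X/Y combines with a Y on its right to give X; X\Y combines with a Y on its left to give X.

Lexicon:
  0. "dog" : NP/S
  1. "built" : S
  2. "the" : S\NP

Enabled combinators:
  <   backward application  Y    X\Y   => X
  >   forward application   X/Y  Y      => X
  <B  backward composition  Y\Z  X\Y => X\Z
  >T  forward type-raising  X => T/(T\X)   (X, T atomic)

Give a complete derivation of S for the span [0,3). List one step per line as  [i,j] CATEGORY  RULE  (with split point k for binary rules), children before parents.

[0,1] NP/S  lex  "dog"
[1,2] S  lex  "built"
[0,2] NP  >  k=1
[2,3] S\NP  lex  "the"
[0,3] S  <  k=2

[0,3] S   <
  [0,2] NP   >
    [0,1] "dog" : NP/S
    [1,2] "built" : S
  [2,3] "the" : S\NP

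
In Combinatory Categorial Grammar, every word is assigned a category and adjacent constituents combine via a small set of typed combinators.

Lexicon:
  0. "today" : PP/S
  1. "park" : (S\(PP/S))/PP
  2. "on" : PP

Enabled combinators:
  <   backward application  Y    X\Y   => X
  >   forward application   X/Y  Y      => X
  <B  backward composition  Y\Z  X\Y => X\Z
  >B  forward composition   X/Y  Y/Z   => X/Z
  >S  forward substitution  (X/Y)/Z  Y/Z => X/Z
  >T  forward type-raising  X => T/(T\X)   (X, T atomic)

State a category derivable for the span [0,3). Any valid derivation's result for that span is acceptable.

[0,3] S   <
  [0,1] "today" : PP/S
  [1,3] S\(PP/S)   >
    [1,2] "park" : (S\(PP/S))/PP
    [2,3] "on" : PP

S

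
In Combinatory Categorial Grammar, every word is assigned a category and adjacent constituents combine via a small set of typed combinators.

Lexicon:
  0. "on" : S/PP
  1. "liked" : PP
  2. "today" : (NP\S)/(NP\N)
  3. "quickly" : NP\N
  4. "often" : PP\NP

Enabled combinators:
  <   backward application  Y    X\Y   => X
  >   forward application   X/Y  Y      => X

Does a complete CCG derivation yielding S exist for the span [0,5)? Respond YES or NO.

NO

S/PP PP (NP\S)/(NP\N) NP\N PP\NP
CKY chart[0,5] = {PP}; S ∉ chart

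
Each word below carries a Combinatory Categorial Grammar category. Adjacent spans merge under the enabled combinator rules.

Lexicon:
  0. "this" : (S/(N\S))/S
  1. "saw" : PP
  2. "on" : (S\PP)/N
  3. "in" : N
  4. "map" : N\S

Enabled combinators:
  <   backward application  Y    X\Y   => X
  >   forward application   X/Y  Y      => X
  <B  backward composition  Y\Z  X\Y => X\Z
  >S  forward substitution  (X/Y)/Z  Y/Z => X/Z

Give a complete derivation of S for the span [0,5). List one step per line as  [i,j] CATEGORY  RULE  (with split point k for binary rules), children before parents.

[0,5] S   >
  [0,4] S/(N\S)   >
    [0,1] "this" : (S/(N\S))/S
    [1,4] S   <
      [1,2] "saw" : PP
      [2,4] S\PP   >
        [2,3] "on" : (S\PP)/N
        [3,4] "in" : N
  [4,5] "map" : N\S

[0,1] (S/(N\S))/S  lex  "this"
[1,2] PP  lex  "saw"
[2,3] (S\PP)/N  lex  "on"
[3,4] N  lex  "in"
[2,4] S\PP  >  k=3
[1,4] S  <  k=2
[0,4] S/(N\S)  >  k=1
[4,5] N\S  lex  "map"
[0,5] S  >  k=4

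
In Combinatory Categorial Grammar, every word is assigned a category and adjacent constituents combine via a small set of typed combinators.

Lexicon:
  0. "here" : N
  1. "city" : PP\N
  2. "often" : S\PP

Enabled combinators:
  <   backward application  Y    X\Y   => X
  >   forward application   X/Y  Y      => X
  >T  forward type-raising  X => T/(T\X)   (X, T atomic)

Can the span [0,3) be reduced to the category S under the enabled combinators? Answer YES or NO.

YES

[0,3] S   <
  [0,2] PP   >
    [0,1] PP/(PP\N)   >T
      [0,1] "here" : N
    [1,2] "city" : PP\N
  [2,3] "often" : S\PP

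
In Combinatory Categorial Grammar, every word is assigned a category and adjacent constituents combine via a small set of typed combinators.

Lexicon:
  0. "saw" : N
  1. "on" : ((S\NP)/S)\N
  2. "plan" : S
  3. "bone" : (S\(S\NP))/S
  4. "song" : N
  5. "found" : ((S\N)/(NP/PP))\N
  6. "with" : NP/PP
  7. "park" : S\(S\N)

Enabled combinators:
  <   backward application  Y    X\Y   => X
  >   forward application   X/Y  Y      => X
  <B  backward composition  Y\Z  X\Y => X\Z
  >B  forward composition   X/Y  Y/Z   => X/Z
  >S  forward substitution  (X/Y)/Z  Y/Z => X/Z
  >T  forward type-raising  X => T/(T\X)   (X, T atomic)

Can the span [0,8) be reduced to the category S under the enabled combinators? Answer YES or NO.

YES

[0,8] S   <
  [0,3] S\NP   >
    [0,2] (S\NP)/S   <
      [0,1] "saw" : N
      [1,2] "on" : ((S\NP)/S)\N
    [2,3] "plan" : S
  [3,8] S\(S\NP)   >
    [3,4] "bone" : (S\(S\NP))/S
    [4,8] S   <
      [4,7] S\N   >
        [4,6] (S\N)/(NP/PP)   <
          [4,5] "song" : N
          [5,6] "found" : ((S\N)/(NP/PP))\N
        [6,7] "with" : NP/PP
      [7,8] "park" : S\(S\N)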